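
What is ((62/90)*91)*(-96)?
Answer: -90272/15 ≈ -6018.1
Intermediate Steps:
((62/90)*91)*(-96) = ((62*(1/90))*91)*(-96) = ((31/45)*91)*(-96) = (2821/45)*(-96) = -90272/15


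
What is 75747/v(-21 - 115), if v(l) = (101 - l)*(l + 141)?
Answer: 25249/395 ≈ 63.922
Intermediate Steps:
v(l) = (101 - l)*(141 + l)
75747/v(-21 - 115) = 75747/(14241 - (-21 - 115)**2 - 40*(-21 - 115)) = 75747/(14241 - 1*(-136)**2 - 40*(-136)) = 75747/(14241 - 1*18496 + 5440) = 75747/(14241 - 18496 + 5440) = 75747/1185 = 75747*(1/1185) = 25249/395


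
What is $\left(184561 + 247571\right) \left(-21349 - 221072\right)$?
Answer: $-104757871572$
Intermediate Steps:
$\left(184561 + 247571\right) \left(-21349 - 221072\right) = 432132 \left(-242421\right) = -104757871572$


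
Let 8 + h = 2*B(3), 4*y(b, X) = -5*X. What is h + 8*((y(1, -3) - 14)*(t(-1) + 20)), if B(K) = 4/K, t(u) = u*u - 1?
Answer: -4936/3 ≈ -1645.3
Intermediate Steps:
t(u) = -1 + u² (t(u) = u² - 1 = -1 + u²)
y(b, X) = -5*X/4 (y(b, X) = (-5*X)/4 = -5*X/4)
h = -16/3 (h = -8 + 2*(4/3) = -8 + 8/3 = -16/3 ≈ -5.3333)
h + 8*((y(1, -3) - 14)*(t(-1) + 20)) = -16/3 + 8*((-5/4*(-3) - 14)*((-1 + (-1)²) + 20)) = -16/3 + 8*((15/4 - 14)*((-1 + 1) + 20)) = -16/3 + 8*(-41*(0 + 20)/4) = -16/3 + 8*(-41/4*20) = -16/3 + 8*(-205) = -16/3 - 1640 = -4936/3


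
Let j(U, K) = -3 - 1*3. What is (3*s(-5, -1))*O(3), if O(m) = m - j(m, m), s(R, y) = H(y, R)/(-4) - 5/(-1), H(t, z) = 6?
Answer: 189/2 ≈ 94.500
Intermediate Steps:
j(U, K) = -6 (j(U, K) = -3 - 3 = -6)
s(R, y) = 7/2 (s(R, y) = 6/(-4) - 5/(-1) = 6*(-¼) - 5*(-1) = -3/2 + 5 = 7/2)
O(m) = 6 + m (O(m) = m - 1*(-6) = m + 6 = 6 + m)
(3*s(-5, -1))*O(3) = (3*(7/2))*(6 + 3) = (21/2)*9 = 189/2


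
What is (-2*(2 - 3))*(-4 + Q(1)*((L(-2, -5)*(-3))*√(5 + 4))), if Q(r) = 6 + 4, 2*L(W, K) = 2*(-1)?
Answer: 172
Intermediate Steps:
L(W, K) = -1 (L(W, K) = (2*(-1))/2 = (½)*(-2) = -1)
Q(r) = 10
(-2*(2 - 3))*(-4 + Q(1)*((L(-2, -5)*(-3))*√(5 + 4))) = (-2*(2 - 3))*(-4 + 10*((-1*(-3))*√(5 + 4))) = (-2*(-1))*(-4 + 10*(3*√9)) = 2*(-4 + 10*(3*3)) = 2*(-4 + 10*9) = 2*(-4 + 90) = 2*86 = 172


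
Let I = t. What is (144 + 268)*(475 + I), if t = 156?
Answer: 259972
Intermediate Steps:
I = 156
(144 + 268)*(475 + I) = (144 + 268)*(475 + 156) = 412*631 = 259972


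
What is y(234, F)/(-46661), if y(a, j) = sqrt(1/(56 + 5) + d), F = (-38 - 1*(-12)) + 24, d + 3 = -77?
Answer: -I*sqrt(297619)/2846321 ≈ -0.00019167*I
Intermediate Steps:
d = -80 (d = -3 - 77 = -80)
F = -2 (F = (-38 + 12) + 24 = -26 + 24 = -2)
y(a, j) = I*sqrt(297619)/61 (y(a, j) = sqrt(1/(56 + 5) - 80) = sqrt(1/61 - 80) = sqrt(-4879/61) = I*sqrt(297619)/61)
y(234, F)/(-46661) = (I*sqrt(297619)/61)/(-46661) = (I*sqrt(297619)/61)*(-1/46661) = -I*sqrt(297619)/2846321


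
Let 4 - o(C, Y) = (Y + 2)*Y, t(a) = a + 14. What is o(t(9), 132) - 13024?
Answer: -30708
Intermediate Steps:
t(a) = 14 + a
o(C, Y) = 4 - Y*(2 + Y) (o(C, Y) = 4 - (Y + 2)*Y = 4 - (2 + Y)*Y = 4 - Y*(2 + Y))
o(t(9), 132) - 13024 = (4 - 1*132² - 2*132) - 13024 = (4 - 1*17424 - 264) - 13024 = (4 - 17424 - 264) - 13024 = -17684 - 13024 = -30708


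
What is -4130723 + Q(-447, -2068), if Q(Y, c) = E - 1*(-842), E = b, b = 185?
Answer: -4129696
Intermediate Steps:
E = 185
Q(Y, c) = 1027 (Q(Y, c) = 185 - 1*(-842) = 185 + 842 = 1027)
-4130723 + Q(-447, -2068) = -4130723 + 1027 = -4129696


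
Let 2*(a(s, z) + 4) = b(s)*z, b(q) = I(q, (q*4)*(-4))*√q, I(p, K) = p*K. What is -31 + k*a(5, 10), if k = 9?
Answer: -67 - 18000*√5 ≈ -40316.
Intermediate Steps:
I(p, K) = K*p
b(q) = -16*q^(5/2) (b(q) = (((q*4)*(-4))*q)*√q = (((4*q)*(-4))*q)*√q = ((-16*q)*q)*√q = (-16*q²)*√q = -16*q^(5/2))
a(s, z) = -4 - 8*z*s^(5/2) (a(s, z) = -4 + ((-16*s^(5/2))*z)/2 = -4 + (-16*z*s^(5/2))/2 = -4 - 8*z*s^(5/2))
-31 + k*a(5, 10) = -31 + 9*(-4 - 8*10*5^(5/2)) = -31 + 9*(-4 - 8*10*25*√5) = -31 + 9*(-4 - 2000*√5) = -31 + (-36 - 18000*√5) = -67 - 18000*√5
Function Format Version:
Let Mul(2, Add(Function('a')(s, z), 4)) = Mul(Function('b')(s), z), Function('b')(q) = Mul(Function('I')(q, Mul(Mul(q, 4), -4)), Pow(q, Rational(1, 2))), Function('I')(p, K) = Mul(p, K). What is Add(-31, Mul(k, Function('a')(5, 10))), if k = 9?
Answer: Add(-67, Mul(-18000, Pow(5, Rational(1, 2)))) ≈ -40316.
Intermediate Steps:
Function('I')(p, K) = Mul(K, p)
Function('b')(q) = Mul(-16, Pow(q, Rational(5, 2))) (Function('b')(q) = Mul(Mul(Mul(Mul(q, 4), -4), q), Pow(q, Rational(1, 2))) = Mul(Mul(Mul(Mul(4, q), -4), q), Pow(q, Rational(1, 2))) = Mul(Mul(Mul(-16, q), q), Pow(q, Rational(1, 2))) = Mul(Mul(-16, Pow(q, 2)), Pow(q, Rational(1, 2))) = Mul(-16, Pow(q, Rational(5, 2))))
Function('a')(s, z) = Add(-4, Mul(-8, z, Pow(s, Rational(5, 2)))) (Function('a')(s, z) = Add(-4, Mul(Rational(1, 2), Mul(Mul(-16, Pow(s, Rational(5, 2))), z))) = Add(-4, Mul(Rational(1, 2), Mul(-16, z, Pow(s, Rational(5, 2))))) = Add(-4, Mul(-8, z, Pow(s, Rational(5, 2)))))
Add(-31, Mul(k, Function('a')(5, 10))) = Add(-31, Mul(9, Add(-4, Mul(-8, 10, Pow(5, Rational(5, 2)))))) = Add(-31, Mul(9, Add(-4, Mul(-8, 10, Mul(25, Pow(5, Rational(1, 2))))))) = Add(-31, Mul(9, Add(-4, Mul(-2000, Pow(5, Rational(1, 2)))))) = Add(-31, Add(-36, Mul(-18000, Pow(5, Rational(1, 2))))) = Add(-67, Mul(-18000, Pow(5, Rational(1, 2))))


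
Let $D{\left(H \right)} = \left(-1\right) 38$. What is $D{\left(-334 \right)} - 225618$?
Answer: $-225656$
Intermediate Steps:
$D{\left(H \right)} = -38$
$D{\left(-334 \right)} - 225618 = -38 - 225618 = -225656$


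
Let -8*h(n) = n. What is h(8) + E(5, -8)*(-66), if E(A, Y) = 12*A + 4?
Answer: -4225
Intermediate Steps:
E(A, Y) = 4 + 12*A
h(n) = -n/8
h(8) + E(5, -8)*(-66) = -1/8*8 + (4 + 12*5)*(-66) = -1 + (4 + 60)*(-66) = -1 + 64*(-66) = -1 - 4224 = -4225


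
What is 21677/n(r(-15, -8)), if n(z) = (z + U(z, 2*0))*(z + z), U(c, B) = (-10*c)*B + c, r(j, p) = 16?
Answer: 21677/1024 ≈ 21.169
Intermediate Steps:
U(c, B) = c - 10*B*c (U(c, B) = -10*B*c + c = c - 10*B*c)
n(z) = 4*z**2 (n(z) = (z + z*(1 - 20*0))*(z + z) = (z + z*(1 - 10*0))*(2*z) = (z + z*(1 + 0))*(2*z) = (z + z*1)*(2*z) = (z + z)*(2*z) = (2*z)*(2*z) = 4*z**2)
21677/n(r(-15, -8)) = 21677/((4*16**2)) = 21677/((4*256)) = 21677/1024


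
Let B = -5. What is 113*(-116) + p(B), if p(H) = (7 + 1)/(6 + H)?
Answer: -13100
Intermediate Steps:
p(H) = 8/(6 + H)
113*(-116) + p(B) = 113*(-116) + 8/(6 - 5) = -13108 + 8/1 = -13108 + 8*1 = -13108 + 8 = -13100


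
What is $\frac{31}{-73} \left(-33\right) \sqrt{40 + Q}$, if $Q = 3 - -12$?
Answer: $\frac{1023 \sqrt{55}}{73} \approx 103.93$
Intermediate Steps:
$Q = 15$ ($Q = 3 + 12 = 15$)
$\frac{31}{-73} \left(-33\right) \sqrt{40 + Q} = \frac{31}{-73} \left(-33\right) \sqrt{40 + 15} = 31 \left(- \frac{1}{73}\right) \left(-33\right) \sqrt{55} = \left(- \frac{31}{73}\right) \left(-33\right) \sqrt{55} = \frac{1023 \sqrt{55}}{73}$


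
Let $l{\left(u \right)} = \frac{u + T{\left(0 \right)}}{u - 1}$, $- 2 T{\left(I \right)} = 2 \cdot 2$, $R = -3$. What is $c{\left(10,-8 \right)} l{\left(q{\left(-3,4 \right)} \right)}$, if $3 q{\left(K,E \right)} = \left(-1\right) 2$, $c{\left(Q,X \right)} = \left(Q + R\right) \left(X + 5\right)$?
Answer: $- \frac{168}{5} \approx -33.6$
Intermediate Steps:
$c{\left(Q,X \right)} = \left(-3 + Q\right) \left(5 + X\right)$ ($c{\left(Q,X \right)} = \left(Q - 3\right) \left(X + 5\right) = \left(-3 + Q\right) \left(5 + X\right)$)
$T{\left(I \right)} = -2$ ($T{\left(I \right)} = - \frac{2 \cdot 2}{2} = \left(- \frac{1}{2}\right) 4 = -2$)
$q{\left(K,E \right)} = - \frac{2}{3}$ ($q{\left(K,E \right)} = \frac{\left(-1\right) 2}{3} = \frac{1}{3} \left(-2\right) = - \frac{2}{3}$)
$l{\left(u \right)} = \frac{-2 + u}{-1 + u}$ ($l{\left(u \right)} = \frac{u - 2}{u - 1} = \frac{-2 + u}{-1 + u}$)
$c{\left(10,-8 \right)} l{\left(q{\left(-3,4 \right)} \right)} = \left(-15 - -24 + 5 \cdot 10 + 10 \left(-8\right)\right) \frac{-2 - \frac{2}{3}}{-1 - \frac{2}{3}} = \left(-15 + 24 + 50 - 80\right) \frac{1}{- \frac{5}{3}} \left(- \frac{8}{3}\right) = - 21 \left(\left(- \frac{3}{5}\right) \left(- \frac{8}{3}\right)\right) = \left(-21\right) \frac{8}{5} = - \frac{168}{5}$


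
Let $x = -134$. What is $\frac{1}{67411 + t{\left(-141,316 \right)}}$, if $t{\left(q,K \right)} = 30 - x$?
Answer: $\frac{1}{67575} \approx 1.4798 \cdot 10^{-5}$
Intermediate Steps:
$t{\left(q,K \right)} = 164$ ($t{\left(q,K \right)} = 30 - -134 = 30 + 134 = 164$)
$\frac{1}{67411 + t{\left(-141,316 \right)}} = \frac{1}{67411 + 164} = \frac{1}{67575}$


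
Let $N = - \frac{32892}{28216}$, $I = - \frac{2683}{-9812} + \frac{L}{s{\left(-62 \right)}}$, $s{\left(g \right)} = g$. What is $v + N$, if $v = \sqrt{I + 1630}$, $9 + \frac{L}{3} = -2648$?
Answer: $- \frac{8223}{7054} + \frac{3 \sqrt{4520243135793}}{152086} \approx 40.773$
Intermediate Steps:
$L = -7971$ ($L = -27 + 3 \left(-2648\right) = -27 - 7944 = -7971$)
$I = \frac{39188899}{304172}$ ($I = - \frac{2683}{-9812} - \frac{7971}{-62} = \left(-2683\right) \left(- \frac{1}{9812}\right) - - \frac{7971}{62} = \frac{2683}{9812} + \frac{7971}{62} = \frac{39188899}{304172} \approx 128.84$)
$v = \frac{3 \sqrt{4520243135793}}{152086}$ ($v = \sqrt{\frac{39188899}{304172} + 1630} = \sqrt{\frac{534989259}{304172}} = \frac{3 \sqrt{4520243135793}}{152086} \approx 41.938$)
$N = - \frac{8223}{7054}$ ($N = \left(-32892\right) \frac{1}{28216} = - \frac{8223}{7054} \approx -1.1657$)
$v + N = \frac{3 \sqrt{4520243135793}}{152086} - \frac{8223}{7054} = - \frac{8223}{7054} + \frac{3 \sqrt{4520243135793}}{152086}$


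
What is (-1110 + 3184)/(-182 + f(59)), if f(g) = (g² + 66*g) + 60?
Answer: 2074/7253 ≈ 0.28595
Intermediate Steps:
f(g) = 60 + g² + 66*g
(-1110 + 3184)/(-182 + f(59)) = (-1110 + 3184)/(-182 + (60 + 59² + 66*59)) = 2074/(-182 + (60 + 3481 + 3894)) = 2074/(-182 + 7435) = 2074/7253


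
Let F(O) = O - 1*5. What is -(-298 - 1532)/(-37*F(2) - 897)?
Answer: -305/131 ≈ -2.3282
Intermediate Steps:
F(O) = -5 + O (F(O) = O - 5 = -5 + O)
-(-298 - 1532)/(-37*F(2) - 897) = -(-298 - 1532)/(-37*(-5 + 2) - 897) = -(-1830)/(-37*(-3) - 897) = -(-1830)/(111 - 897) = -(-1830)/(-786) = -(-1830)*(-1)/786 = -1*305/131 = -305/131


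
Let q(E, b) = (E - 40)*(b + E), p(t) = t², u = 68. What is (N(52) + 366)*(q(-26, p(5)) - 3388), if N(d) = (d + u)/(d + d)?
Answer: -15855906/13 ≈ -1.2197e+6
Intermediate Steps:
q(E, b) = (-40 + E)*(E + b)
N(d) = (68 + d)/(2*d) (N(d) = (d + 68)/(d + d) = (68 + d)/((2*d)) = (68 + d)*(1/(2*d)) = (68 + d)/(2*d))
(N(52) + 366)*(q(-26, p(5)) - 3388) = ((½)*(68 + 52)/52 + 366)*(((-26)² - 40*(-26) - 40*5² - 26*5²) - 3388) = ((½)*(1/52)*120 + 366)*((676 + 1040 - 40*25 - 26*25) - 3388) = (15/13 + 366)*((676 + 1040 - 1000 - 650) - 3388) = 4773*(66 - 3388)/13 = (4773/13)*(-3322) = -15855906/13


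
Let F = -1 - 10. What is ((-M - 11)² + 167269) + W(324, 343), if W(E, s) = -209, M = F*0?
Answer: 167181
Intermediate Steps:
F = -11
M = 0 (M = -11*0 = 0)
((-M - 11)² + 167269) + W(324, 343) = ((-1*0 - 11)² + 167269) - 209 = ((0 - 11)² + 167269) - 209 = ((-11)² + 167269) - 209 = (121 + 167269) - 209 = 167390 - 209 = 167181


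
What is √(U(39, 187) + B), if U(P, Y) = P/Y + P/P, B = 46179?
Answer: √1614875713/187 ≈ 214.90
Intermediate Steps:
U(P, Y) = 1 + P/Y (U(P, Y) = P/Y + 1 = 1 + P/Y)
√(U(39, 187) + B) = √((39 + 187)/187 + 46179) = √((1/187)*226 + 46179) = √(226/187 + 46179) = √(8635699/187) = √1614875713/187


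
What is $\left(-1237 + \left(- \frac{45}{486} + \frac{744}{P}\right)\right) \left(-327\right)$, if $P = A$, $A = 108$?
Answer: $\frac{7240979}{18} \approx 4.0228 \cdot 10^{5}$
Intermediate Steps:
$P = 108$
$\left(-1237 + \left(- \frac{45}{486} + \frac{744}{P}\right)\right) \left(-327\right) = \left(-1237 + \left(- \frac{45}{486} + \frac{744}{108}\right)\right) \left(-327\right) = \left(-1237 + \left(\left(-45\right) \frac{1}{486} + 744 \cdot \frac{1}{108}\right)\right) \left(-327\right) = \left(-1237 + \left(- \frac{5}{54} + \frac{62}{9}\right)\right) \left(-327\right) = \left(-1237 + \frac{367}{54}\right) \left(-327\right) = \left(- \frac{66431}{54}\right) \left(-327\right) = \frac{7240979}{18}$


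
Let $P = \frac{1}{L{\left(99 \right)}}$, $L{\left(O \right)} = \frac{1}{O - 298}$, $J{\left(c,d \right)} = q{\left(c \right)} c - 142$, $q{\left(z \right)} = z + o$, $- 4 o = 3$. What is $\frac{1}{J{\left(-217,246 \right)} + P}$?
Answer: $\frac{4}{187643} \approx 2.1317 \cdot 10^{-5}$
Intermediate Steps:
$o = - \frac{3}{4}$ ($o = \left(- \frac{1}{4}\right) 3 = - \frac{3}{4} \approx -0.75$)
$q{\left(z \right)} = - \frac{3}{4} + z$ ($q{\left(z \right)} = z - \frac{3}{4} = - \frac{3}{4} + z$)
$J{\left(c,d \right)} = -142 + c \left(- \frac{3}{4} + c\right)$ ($J{\left(c,d \right)} = \left(- \frac{3}{4} + c\right) c - 142 = c \left(- \frac{3}{4} + c\right) - 142 = -142 + c \left(- \frac{3}{4} + c\right)$)
$L{\left(O \right)} = \frac{1}{-298 + O}$
$P = -199$ ($P = \frac{1}{\frac{1}{-298 + 99}} = \frac{1}{\frac{1}{-199}} = \frac{1}{- \frac{1}{199}} = -199$)
$\frac{1}{J{\left(-217,246 \right)} + P} = \frac{1}{\left(-142 + \frac{1}{4} \left(-217\right) \left(-3 + 4 \left(-217\right)\right)\right) - 199} = \frac{1}{\left(-142 + \frac{1}{4} \left(-217\right) \left(-3 - 868\right)\right) - 199} = \frac{1}{\left(-142 + \frac{1}{4} \left(-217\right) \left(-871\right)\right) - 199} = \frac{1}{\left(-142 + \frac{189007}{4}\right) - 199} = \frac{1}{\frac{188439}{4} - 199} = \frac{1}{\frac{187643}{4}} = \frac{4}{187643}$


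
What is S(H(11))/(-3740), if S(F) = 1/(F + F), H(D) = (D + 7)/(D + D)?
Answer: -1/6120 ≈ -0.00016340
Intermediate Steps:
H(D) = (7 + D)/(2*D) (H(D) = (7 + D)/((2*D)) = (7 + D)*(1/(2*D)) = (7 + D)/(2*D))
S(F) = 1/(2*F)
S(H(11))/(-3740) = (1/(2*(((1/2)*(7 + 11)/11))))/(-3740) = (1/(2*(((1/2)*(1/11)*18))))*(-1/3740) = (1/(2*(9/11)))*(-1/3740) = ((1/2)*(11/9))*(-1/3740) = (11/18)*(-1/3740) = -1/6120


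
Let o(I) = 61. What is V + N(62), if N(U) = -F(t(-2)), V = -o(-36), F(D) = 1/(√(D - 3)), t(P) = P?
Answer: -61 + I*√5/5 ≈ -61.0 + 0.44721*I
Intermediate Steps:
F(D) = (-3 + D)^(-½) (F(D) = 1/(√(-3 + D)) = (-3 + D)^(-½))
V = -61 (V = -1*61 = -61)
N(U) = I*√5/5 (N(U) = -1/√(-3 - 2) = -1/√(-5) = -(-1)*I*√5/5 = I*√5/5)
V + N(62) = -61 + I*√5/5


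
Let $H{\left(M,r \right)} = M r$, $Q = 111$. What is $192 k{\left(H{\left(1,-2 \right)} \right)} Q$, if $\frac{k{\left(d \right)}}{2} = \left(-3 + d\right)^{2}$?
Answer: $1065600$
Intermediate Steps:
$k{\left(d \right)} = 2 \left(-3 + d\right)^{2}$
$192 k{\left(H{\left(1,-2 \right)} \right)} Q = 192 \cdot 2 \left(-3 + 1 \left(-2\right)\right)^{2} \cdot 111 = 192 \cdot 2 \left(-3 - 2\right)^{2} \cdot 111 = 192 \cdot 2 \left(-5\right)^{2} \cdot 111 = 192 \cdot 2 \cdot 25 \cdot 111 = 192 \cdot 50 \cdot 111 = 9600 \cdot 111 = 1065600$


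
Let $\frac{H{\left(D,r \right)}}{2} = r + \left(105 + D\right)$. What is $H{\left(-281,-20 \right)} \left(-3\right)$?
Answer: $1176$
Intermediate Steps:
$H{\left(D,r \right)} = 210 + 2 D + 2 r$ ($H{\left(D,r \right)} = 2 \left(r + \left(105 + D\right)\right) = 2 \left(105 + D + r\right) = 210 + 2 D + 2 r$)
$H{\left(-281,-20 \right)} \left(-3\right) = \left(210 + 2 \left(-281\right) + 2 \left(-20\right)\right) \left(-3\right) = \left(210 - 562 - 40\right) \left(-3\right) = \left(-392\right) \left(-3\right) = 1176$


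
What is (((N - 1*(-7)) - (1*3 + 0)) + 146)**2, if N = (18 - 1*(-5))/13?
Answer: 3892729/169 ≈ 23034.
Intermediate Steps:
N = 23/13 (N = (18 + 5)*(1/13) = 23*(1/13) = 23/13 ≈ 1.7692)
(((N - 1*(-7)) - (1*3 + 0)) + 146)**2 = (((23/13 - 1*(-7)) - (1*3 + 0)) + 146)**2 = (((23/13 + 7) - (3 + 0)) + 146)**2 = ((114/13 - 1*3) + 146)**2 = ((114/13 - 3) + 146)**2 = (75/13 + 146)**2 = (1973/13)**2 = 3892729/169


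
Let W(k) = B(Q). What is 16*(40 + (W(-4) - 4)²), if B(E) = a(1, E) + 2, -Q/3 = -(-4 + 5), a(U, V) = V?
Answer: 656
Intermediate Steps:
Q = 3 (Q = -(-3)*(-4 + 5) = -(-3) = -3*(-1) = 3)
B(E) = 2 + E (B(E) = E + 2 = 2 + E)
W(k) = 5 (W(k) = 2 + 3 = 5)
16*(40 + (W(-4) - 4)²) = 16*(40 + (5 - 4)²) = 16*(40 + 1²) = 16*(40 + 1) = 16*41 = 656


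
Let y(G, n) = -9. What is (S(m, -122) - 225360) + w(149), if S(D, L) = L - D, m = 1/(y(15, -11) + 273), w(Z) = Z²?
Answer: -53666185/264 ≈ -2.0328e+5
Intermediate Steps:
m = 1/264 (m = 1/(-9 + 273) = 1/264 ≈ 0.0037879)
(S(m, -122) - 225360) + w(149) = ((-122 - 1*1/264) - 225360) + 149² = ((-122 - 1/264) - 225360) + 22201 = (-32209/264 - 225360) + 22201 = -59527249/264 + 22201 = -53666185/264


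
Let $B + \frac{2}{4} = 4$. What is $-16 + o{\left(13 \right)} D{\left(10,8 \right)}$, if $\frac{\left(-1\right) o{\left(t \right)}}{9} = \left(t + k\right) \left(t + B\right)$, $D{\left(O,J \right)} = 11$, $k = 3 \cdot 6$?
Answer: $- \frac{101309}{2} \approx -50655.0$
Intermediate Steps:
$k = 18$
$B = \frac{7}{2}$ ($B = - \frac{1}{2} + 4 = \frac{7}{2} \approx 3.5$)
$o{\left(t \right)} = - 9 \left(18 + t\right) \left(\frac{7}{2} + t\right)$ ($o{\left(t \right)} = - 9 \left(t + 18\right) \left(t + \frac{7}{2}\right) = - 9 \left(18 + t\right) \left(\frac{7}{2} + t\right)$)
$-16 + o{\left(13 \right)} D{\left(10,8 \right)} = -16 + \left(-567 - 9 \cdot 13^{2} - \frac{5031}{2}\right) 11 = -16 + \left(-567 - 1521 - \frac{5031}{2}\right) 11 = -16 - \frac{101277}{2} = - \frac{101309}{2}$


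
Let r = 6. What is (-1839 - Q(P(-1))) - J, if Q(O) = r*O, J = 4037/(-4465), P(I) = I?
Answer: -8180308/4465 ≈ -1832.1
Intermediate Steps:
J = -4037/4465 (J = 4037*(-1/4465) = -4037/4465 ≈ -0.90414)
Q(O) = 6*O
(-1839 - Q(P(-1))) - J = (-1839 - 6*(-1)) - 1*(-4037/4465) = (-1839 - 1*(-6)) + 4037/4465 = (-1839 + 6) + 4037/4465 = -1833 + 4037/4465 = -8180308/4465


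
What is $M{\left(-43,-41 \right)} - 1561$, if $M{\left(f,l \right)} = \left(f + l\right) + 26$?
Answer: $-1619$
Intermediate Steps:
$M{\left(f,l \right)} = 26 + f + l$
$M{\left(-43,-41 \right)} - 1561 = \left(26 - 43 - 41\right) - 1561 = -58 - 1561 = -1619$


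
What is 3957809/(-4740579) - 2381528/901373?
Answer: -14857283796469/4273029914967 ≈ -3.4770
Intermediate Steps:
3957809/(-4740579) - 2381528/901373 = 3957809*(-1/4740579) - 2381528*1/901373 = -3957809/4740579 - 2381528/901373 = -14857283796469/4273029914967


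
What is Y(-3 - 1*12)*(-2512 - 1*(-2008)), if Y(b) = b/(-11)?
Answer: -7560/11 ≈ -687.27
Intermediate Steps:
Y(b) = -b/11 (Y(b) = b*(-1/11) = -b/11)
Y(-3 - 1*12)*(-2512 - 1*(-2008)) = (-(-3 - 1*12)/11)*(-2512 - 1*(-2008)) = (-(-3 - 12)/11)*(-2512 + 2008) = -1/11*(-15)*(-504) = (15/11)*(-504) = -7560/11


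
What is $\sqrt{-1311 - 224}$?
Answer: $i \sqrt{1535} \approx 39.179 i$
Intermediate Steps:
$\sqrt{-1311 - 224} = \sqrt{-1535} = i \sqrt{1535}$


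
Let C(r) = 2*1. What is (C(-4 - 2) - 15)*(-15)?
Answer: 195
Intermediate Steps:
C(r) = 2
(C(-4 - 2) - 15)*(-15) = (2 - 15)*(-15) = -13*(-15) = 195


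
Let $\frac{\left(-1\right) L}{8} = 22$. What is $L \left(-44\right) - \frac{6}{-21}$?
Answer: $\frac{54210}{7} \approx 7744.3$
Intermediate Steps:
$L = -176$ ($L = \left(-8\right) 22 = -176$)
$L \left(-44\right) - \frac{6}{-21} = \left(-176\right) \left(-44\right) - \frac{6}{-21} = 7744 - - \frac{2}{7} = 7744 + \frac{2}{7} = \frac{54210}{7}$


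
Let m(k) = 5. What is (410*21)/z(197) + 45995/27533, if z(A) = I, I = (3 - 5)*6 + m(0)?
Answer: -33819595/27533 ≈ -1228.3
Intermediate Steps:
I = -7 (I = (3 - 5)*6 + 5 = -2*6 + 5 = -12 + 5 = -7)
z(A) = -7
(410*21)/z(197) + 45995/27533 = (410*21)/(-7) + 45995/27533 = 8610*(-⅐) + 45995*(1/27533) = -1230 + 45995/27533 = -33819595/27533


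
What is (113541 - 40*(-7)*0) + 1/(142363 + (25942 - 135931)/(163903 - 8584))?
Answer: 836856544728149/7370522936 ≈ 1.1354e+5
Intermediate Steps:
(113541 - 40*(-7)*0) + 1/(142363 + (25942 - 135931)/(163903 - 8584)) = (113541 + 280*0) + 1/(142363 - 109989/155319) = (113541 + 0) + 1/(142363 - 109989*1/155319) = 113541 + 1/(142363 - 36663/51773) = 113541 + 1/(7370522936/51773) = 113541 + 51773/7370522936 = 836856544728149/7370522936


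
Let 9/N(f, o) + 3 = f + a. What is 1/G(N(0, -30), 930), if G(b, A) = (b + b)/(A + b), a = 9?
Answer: 621/2 ≈ 310.50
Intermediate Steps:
N(f, o) = 9/(6 + f) (N(f, o) = 9/(-3 + (f + 9)) = 9/(-3 + (9 + f)) = 9/(6 + f))
G(b, A) = 2*b/(A + b) (G(b, A) = (2*b)/(A + b) = 2*b/(A + b))
1/G(N(0, -30), 930) = 1/(2*(9/(6 + 0))/(930 + 9/(6 + 0))) = 1/(2*(9/6)/(930 + 9/6)) = 1/(2*(9*(⅙))/(930 + 9*(⅙))) = 1/(2*(3/2)/(930 + 3/2)) = 1/(2*(3/2)/(1863/2)) = 1/(2*(3/2)*(2/1863)) = 1/(2/621) = 621/2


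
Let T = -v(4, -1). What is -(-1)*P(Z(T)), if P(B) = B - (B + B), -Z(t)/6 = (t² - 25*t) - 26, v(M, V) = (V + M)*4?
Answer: 2508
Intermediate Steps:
v(M, V) = 4*M + 4*V (v(M, V) = (M + V)*4 = 4*M + 4*V)
T = -12 (T = -(4*4 + 4*(-1)) = -(16 - 4) = -1*12 = -12)
Z(t) = 156 - 6*t² + 150*t (Z(t) = -6*((t² - 25*t) - 26) = -6*(-26 + t² - 25*t) = 156 - 6*t² + 150*t)
P(B) = -B (P(B) = B - 2*B = -B)
-(-1)*P(Z(T)) = -(-1)*(-(156 - 6*(-12)² + 150*(-12))) = -(-1)*(-(156 - 6*144 - 1800)) = -(-1)*(-(156 - 864 - 1800)) = -(-1)*(-1*(-2508)) = -(-1)*2508 = -1*(-2508) = 2508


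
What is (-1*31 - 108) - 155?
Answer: -294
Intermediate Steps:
(-1*31 - 108) - 155 = (-31 - 108) - 155 = -139 - 155 = -294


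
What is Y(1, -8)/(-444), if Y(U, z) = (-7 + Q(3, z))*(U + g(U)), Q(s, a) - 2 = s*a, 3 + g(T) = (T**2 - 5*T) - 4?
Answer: -145/222 ≈ -0.65315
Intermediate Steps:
g(T) = -7 + T**2 - 5*T (g(T) = -3 + ((T**2 - 5*T) - 4) = -3 + (-4 + T**2 - 5*T) = -7 + T**2 - 5*T)
Q(s, a) = 2 + a*s (Q(s, a) = 2 + s*a = 2 + a*s)
Y(U, z) = (-5 + 3*z)*(-7 + U**2 - 4*U) (Y(U, z) = (-7 + (2 + z*3))*(U + (-7 + U**2 - 5*U)) = (-7 + (2 + 3*z))*(-7 + U**2 - 4*U) = (-5 + 3*z)*(-7 + U**2 - 4*U))
Y(1, -8)/(-444) = (35 - 21*(-8) - 5*1**2 + 20*1 - 12*1*(-8) + 3*(-8)*1**2)/(-444) = (35 + 168 - 5*1 + 20 + 96 + 3*(-8)*1)*(-1/444) = (35 + 168 - 5 + 20 + 96 - 24)*(-1/444) = 290*(-1/444) = -145/222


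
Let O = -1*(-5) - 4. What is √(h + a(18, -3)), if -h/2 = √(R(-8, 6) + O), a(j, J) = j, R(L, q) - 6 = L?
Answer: √(18 - 2*I) ≈ 4.2492 - 0.23534*I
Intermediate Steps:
R(L, q) = 6 + L
O = 1 (O = 5 - 4 = 1)
h = -2*I (h = -2*√((6 - 8) + 1) = -2*√(-2 + 1) = -2*I ≈ -2.0*I)
√(h + a(18, -3)) = √(-2*I + 18) = √(18 - 2*I)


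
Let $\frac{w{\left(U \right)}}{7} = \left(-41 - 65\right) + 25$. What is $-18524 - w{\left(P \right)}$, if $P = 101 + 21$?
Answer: $-17957$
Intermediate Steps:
$P = 122$
$w{\left(U \right)} = -567$ ($w{\left(U \right)} = 7 \left(\left(-41 - 65\right) + 25\right) = 7 \left(-106 + 25\right) = 7 \left(-81\right) = -567$)
$-18524 - w{\left(P \right)} = -18524 - -567 = -18524 + 567 = -17957$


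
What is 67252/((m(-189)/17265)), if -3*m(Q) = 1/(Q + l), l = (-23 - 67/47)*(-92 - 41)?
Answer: -500904516809340/47 ≈ -1.0658e+13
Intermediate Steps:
l = 152684/47 (l = (-23 - 67*1/47)*(-133) = (-23 - 67/47)*(-133) = -1148/47*(-133) = 152684/47 ≈ 3248.6)
m(Q) = -1/(3*(152684/47 + Q)) (m(Q) = -1/(3*(Q + 152684/47)) = -1/(3*(152684/47 + Q)))
67252/((m(-189)/17265)) = 67252/((-47/(458052 + 141*(-189))/17265)) = 67252/((-47/(458052 - 26649)*(1/17265))) = 67252/((-47/431403*(1/17265))) = 67252/((-47*1/431403*(1/17265))) = 67252/((-47/431403*1/17265)) = 67252/(-47/7448172795) = 67252*(-7448172795/47) = -500904516809340/47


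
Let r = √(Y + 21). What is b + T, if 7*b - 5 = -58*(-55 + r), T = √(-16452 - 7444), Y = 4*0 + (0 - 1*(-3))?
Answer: 3195/7 - 116*√6/7 + 2*I*√5974 ≈ 415.84 + 154.58*I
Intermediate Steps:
Y = 3 (Y = 0 + (0 + 3) = 0 + 3 = 3)
T = 2*I*√5974 (T = √(-23896) = 2*I*√5974 ≈ 154.58*I)
r = 2*√6 (r = √(3 + 21) = √24 = 2*√6 ≈ 4.8990)
b = 3195/7 - 116*√6/7 (b = 5/7 + (-58*(-55 + 2*√6))/7 = 5/7 + (3190 - 116*√6)/7 = 5/7 + (3190/7 - 116*√6/7) = 3195/7 - 116*√6/7 ≈ 415.84)
b + T = (3195/7 - 116*√6/7) + 2*I*√5974 = 3195/7 - 116*√6/7 + 2*I*√5974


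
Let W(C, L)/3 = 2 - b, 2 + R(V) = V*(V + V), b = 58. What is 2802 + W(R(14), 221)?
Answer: 2634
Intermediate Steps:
R(V) = -2 + 2*V² (R(V) = -2 + V*(V + V) = -2 + V*(2*V) = -2 + 2*V²)
W(C, L) = -168 (W(C, L) = 3*(2 - 1*58) = 3*(2 - 58) = 3*(-56) = -168)
2802 + W(R(14), 221) = 2802 - 168 = 2634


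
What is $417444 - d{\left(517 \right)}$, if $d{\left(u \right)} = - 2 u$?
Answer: $418478$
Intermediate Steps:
$417444 - d{\left(517 \right)} = 417444 - \left(-2\right) 517 = 417444 - -1034 = 417444 + 1034 = 418478$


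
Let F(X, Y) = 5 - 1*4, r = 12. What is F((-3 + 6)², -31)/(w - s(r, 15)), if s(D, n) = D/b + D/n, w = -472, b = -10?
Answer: -5/2358 ≈ -0.0021204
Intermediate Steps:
F(X, Y) = 1 (F(X, Y) = 5 - 4 = 1)
s(D, n) = -D/10 + D/n (s(D, n) = D/(-10) + D/n = D*(-⅒) + D/n = -D/10 + D/n)
F((-3 + 6)², -31)/(w - s(r, 15)) = 1/(-472 - (-⅒*12 + 12/15)) = 1/(-472 - (-6/5 + 12*(1/15))) = 1/(-472 - (-6/5 + ⅘)) = 1/(-472 - 1*(-⅖)) = 1/(-472 + ⅖) = 1/(-2358/5) = 1*(-5/2358) = -5/2358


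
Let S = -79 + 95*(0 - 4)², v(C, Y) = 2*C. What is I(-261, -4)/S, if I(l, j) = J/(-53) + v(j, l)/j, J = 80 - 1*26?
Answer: 52/76373 ≈ 0.00068087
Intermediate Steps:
J = 54 (J = 80 - 26 = 54)
S = 1441 (S = -79 + 95*(-4)² = -79 + 95*16 = -79 + 1520 = 1441)
I(l, j) = 52/53 (I(l, j) = 54/(-53) + (2*j)/j = 54*(-1/53) + 2 = -54/53 + 2 = 52/53)
I(-261, -4)/S = (52/53)/1441 = (52/53)*(1/1441) = 52/76373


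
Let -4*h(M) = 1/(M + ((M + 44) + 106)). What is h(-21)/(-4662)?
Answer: 1/2013984 ≈ 4.9653e-7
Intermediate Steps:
h(M) = -1/(4*(150 + 2*M)) (h(M) = -1/(4*(M + ((M + 44) + 106))) = -1/(4*(M + ((44 + M) + 106))) = -1/(4*(M + (150 + M))) = -1/(4*(150 + 2*M)))
h(-21)/(-4662) = -1/(600 + 8*(-21))/(-4662) = -1/(600 - 168)*(-1/4662) = -1/432*(-1/4662) = 1/2013984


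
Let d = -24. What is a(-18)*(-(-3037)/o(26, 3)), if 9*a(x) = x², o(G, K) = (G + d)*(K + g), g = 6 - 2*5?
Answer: -54666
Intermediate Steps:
g = -4 (g = 6 - 10 = -4)
o(G, K) = (-24 + G)*(-4 + K) (o(G, K) = (G - 24)*(K - 4) = (-24 + G)*(-4 + K))
a(x) = x²/9
a(-18)*(-(-3037)/o(26, 3)) = ((⅑)*(-18)²)*(-(-3037)/(96 - 24*3 - 4*26 + 26*3)) = ((⅑)*324)*(-(-3037)/(96 - 72 - 104 + 78)) = 36*(-(-3037)/(-2)) = 36*(-(-3037)*(-1)/2) = 36*(-1*3037/2) = 36*(-3037/2) = -54666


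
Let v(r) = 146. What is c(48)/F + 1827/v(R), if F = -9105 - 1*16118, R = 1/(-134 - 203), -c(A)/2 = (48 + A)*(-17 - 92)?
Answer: 43026933/3682558 ≈ 11.684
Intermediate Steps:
c(A) = 10464 + 218*A (c(A) = -2*(48 + A)*(-17 - 92) = -2*(48 + A)*(-109) = -2*(-5232 - 109*A) = 10464 + 218*A)
R = -1/337 (R = 1/(-337) = -1/337 ≈ -0.0029674)
F = -25223 (F = -9105 - 16118 = -25223)
c(48)/F + 1827/v(R) = (10464 + 218*48)/(-25223) + 1827/146 = (10464 + 10464)*(-1/25223) + 1827*(1/146) = 20928*(-1/25223) + 1827/146 = -20928/25223 + 1827/146 = 43026933/3682558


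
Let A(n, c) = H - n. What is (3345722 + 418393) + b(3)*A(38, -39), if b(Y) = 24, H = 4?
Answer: 3763299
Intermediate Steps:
A(n, c) = 4 - n
(3345722 + 418393) + b(3)*A(38, -39) = (3345722 + 418393) + 24*(4 - 1*38) = 3764115 + 24*(4 - 38) = 3764115 + 24*(-34) = 3764115 - 816 = 3763299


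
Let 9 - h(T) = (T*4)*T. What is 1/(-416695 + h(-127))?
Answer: -1/481202 ≈ -2.0781e-6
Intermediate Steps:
h(T) = 9 - 4*T² (h(T) = 9 - T*4*T = 9 - 4*T*T = 9 - 4*T²)
1/(-416695 + h(-127)) = 1/(-416695 + (9 - 4*(-127)²)) = 1/(-416695 + (9 - 4*16129)) = 1/(-416695 + (9 - 64516)) = 1/(-416695 - 64507) = 1/(-481202) = -1/481202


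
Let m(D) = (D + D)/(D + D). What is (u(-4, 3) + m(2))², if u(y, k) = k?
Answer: 16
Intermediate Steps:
m(D) = 1 (m(D) = (2*D)/((2*D)) = (2*D)*(1/(2*D)) = 1)
(u(-4, 3) + m(2))² = (3 + 1)² = 4² = 16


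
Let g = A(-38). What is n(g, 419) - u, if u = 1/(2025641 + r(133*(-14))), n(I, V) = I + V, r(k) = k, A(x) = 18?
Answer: 884391422/2023779 ≈ 437.00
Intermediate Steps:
g = 18
u = 1/2023779 (u = 1/(2025641 + 133*(-14)) = 1/(2025641 - 1862) = 1/2023779 ≈ 4.9412e-7)
n(g, 419) - u = (18 + 419) - 1*1/2023779 = 437 - 1/2023779 = 884391422/2023779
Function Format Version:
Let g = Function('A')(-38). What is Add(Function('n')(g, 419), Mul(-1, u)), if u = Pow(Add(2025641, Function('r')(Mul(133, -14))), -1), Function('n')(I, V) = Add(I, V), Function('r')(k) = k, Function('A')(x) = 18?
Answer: Rational(884391422, 2023779) ≈ 437.00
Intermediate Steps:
g = 18
u = Rational(1, 2023779) (u = Pow(Add(2025641, Mul(133, -14)), -1) = Pow(Add(2025641, -1862), -1) = Pow(2023779, -1) = Rational(1, 2023779) ≈ 4.9412e-7)
Add(Function('n')(g, 419), Mul(-1, u)) = Add(Add(18, 419), Mul(-1, Rational(1, 2023779))) = Add(437, Rational(-1, 2023779)) = Rational(884391422, 2023779)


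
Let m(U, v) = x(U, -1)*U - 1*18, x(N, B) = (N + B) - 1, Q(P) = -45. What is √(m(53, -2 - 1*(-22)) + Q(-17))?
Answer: 4*√165 ≈ 51.381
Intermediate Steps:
x(N, B) = -1 + B + N (x(N, B) = (B + N) - 1 = -1 + B + N)
m(U, v) = -18 + U*(-2 + U) (m(U, v) = (-1 - 1 + U)*U - 1*18 = (-2 + U)*U - 18 = U*(-2 + U) - 18 = -18 + U*(-2 + U))
√(m(53, -2 - 1*(-22)) + Q(-17)) = √((-18 + 53*(-2 + 53)) - 45) = √((-18 + 53*51) - 45) = √((-18 + 2703) - 45) = √(2685 - 45) = √2640 = 4*√165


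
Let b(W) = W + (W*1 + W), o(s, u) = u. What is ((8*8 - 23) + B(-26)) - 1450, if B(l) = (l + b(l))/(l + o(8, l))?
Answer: -1407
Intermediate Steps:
b(W) = 3*W (b(W) = W + (W + W) = W + 2*W = 3*W)
B(l) = 2 (B(l) = (l + 3*l)/(l + l) = (4*l)/((2*l)) = (4*l)*(1/(2*l)) = 2)
((8*8 - 23) + B(-26)) - 1450 = ((8*8 - 23) + 2) - 1450 = ((64 - 23) + 2) - 1450 = (41 + 2) - 1450 = 43 - 1450 = -1407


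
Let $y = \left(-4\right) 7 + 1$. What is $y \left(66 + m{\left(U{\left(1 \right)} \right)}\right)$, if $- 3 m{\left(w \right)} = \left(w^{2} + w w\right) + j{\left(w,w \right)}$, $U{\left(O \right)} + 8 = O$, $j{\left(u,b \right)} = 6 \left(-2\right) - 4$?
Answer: $-1044$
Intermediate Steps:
$j{\left(u,b \right)} = -16$ ($j{\left(u,b \right)} = -12 - 4 = -16$)
$U{\left(O \right)} = -8 + O$
$m{\left(w \right)} = \frac{16}{3} - \frac{2 w^{2}}{3}$ ($m{\left(w \right)} = - \frac{\left(w^{2} + w w\right) - 16}{3} = - \frac{\left(w^{2} + w^{2}\right) - 16}{3} = - \frac{2 w^{2} - 16}{3} = - \frac{-16 + 2 w^{2}}{3} = \frac{16}{3} - \frac{2 w^{2}}{3}$)
$y = -27$ ($y = -28 + 1 = -27$)
$y \left(66 + m{\left(U{\left(1 \right)} \right)}\right) = - 27 \left(66 + \left(\frac{16}{3} - \frac{2 \left(-8 + 1\right)^{2}}{3}\right)\right) = - 27 \left(66 + \left(\frac{16}{3} - \frac{2 \left(-7\right)^{2}}{3}\right)\right) = - 27 \left(66 + \left(\frac{16}{3} - \frac{98}{3}\right)\right) = - 27 \left(66 - \frac{82}{3}\right) = \left(-27\right) \frac{116}{3} = -1044$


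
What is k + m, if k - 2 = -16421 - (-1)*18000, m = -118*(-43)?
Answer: 6655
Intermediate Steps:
m = 5074
k = 1581 (k = 2 + (-16421 - (-1)*18000) = 2 + (-16421 - 1*(-18000)) = 2 + (-16421 + 18000) = 2 + 1579 = 1581)
k + m = 1581 + 5074 = 6655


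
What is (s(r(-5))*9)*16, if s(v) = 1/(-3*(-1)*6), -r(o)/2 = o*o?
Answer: 8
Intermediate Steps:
r(o) = -2*o² (r(o) = -2*o*o = -2*o²)
s(v) = 1/18 (s(v) = 1/(3*6) = 1/18)
(s(r(-5))*9)*16 = ((1/18)*9)*16 = (½)*16 = 8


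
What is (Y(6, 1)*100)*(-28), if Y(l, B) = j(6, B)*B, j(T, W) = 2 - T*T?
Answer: 95200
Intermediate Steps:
j(T, W) = 2 - T²
Y(l, B) = -34*B (Y(l, B) = (2 - 1*6²)*B = (2 - 1*36)*B = (2 - 36)*B = -34*B)
(Y(6, 1)*100)*(-28) = (-34*1*100)*(-28) = -34*100*(-28) = -3400*(-28) = 95200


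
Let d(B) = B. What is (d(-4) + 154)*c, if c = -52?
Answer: -7800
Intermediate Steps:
(d(-4) + 154)*c = (-4 + 154)*(-52) = 150*(-52) = -7800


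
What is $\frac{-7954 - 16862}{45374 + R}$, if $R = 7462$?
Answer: $- \frac{2068}{4403} \approx -0.46968$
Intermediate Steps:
$\frac{-7954 - 16862}{45374 + R} = \frac{-7954 - 16862}{45374 + 7462} = - \frac{24816}{52836} = \left(-24816\right) \frac{1}{52836} = - \frac{2068}{4403}$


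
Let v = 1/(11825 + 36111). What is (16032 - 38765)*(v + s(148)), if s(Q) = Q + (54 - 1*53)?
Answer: -162369656845/47936 ≈ -3.3872e+6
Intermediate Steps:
s(Q) = 1 + Q (s(Q) = Q + (54 - 53) = Q + 1 = 1 + Q)
v = 1/47936 ≈ 2.0861e-5
(16032 - 38765)*(v + s(148)) = (16032 - 38765)*(1/47936 + (1 + 148)) = -22733*(1/47936 + 149) = -22733*7142465/47936 = -162369656845/47936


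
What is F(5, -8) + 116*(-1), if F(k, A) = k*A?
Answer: -156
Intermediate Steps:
F(k, A) = A*k
F(5, -8) + 116*(-1) = -8*5 + 116*(-1) = -40 - 116 = -156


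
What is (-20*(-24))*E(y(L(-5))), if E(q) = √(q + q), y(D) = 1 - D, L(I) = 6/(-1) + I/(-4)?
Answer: 240*√46 ≈ 1627.8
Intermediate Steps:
L(I) = -6 - I/4 (L(I) = 6*(-1) + I*(-¼) = -6 - I/4)
E(q) = √2*√q (E(q) = √(2*q) = √2*√q)
(-20*(-24))*E(y(L(-5))) = (-20*(-24))*(√2*√(1 - (-6 - ¼*(-5)))) = 480*(√2*√(1 - (-6 + 5/4))) = 480*(√2*√(1 - 1*(-19/4))) = 480*(√2*√(1 + 19/4)) = 480*(√2*√(23/4)) = 480*(√2*(√23/2)) = 480*(√46/2) = 240*√46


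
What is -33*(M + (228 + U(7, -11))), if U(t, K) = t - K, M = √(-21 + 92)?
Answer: -8118 - 33*√71 ≈ -8396.1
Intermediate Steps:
M = √71 ≈ 8.4261
-33*(M + (228 + U(7, -11))) = -33*(√71 + (228 + (7 - 1*(-11)))) = -33*(√71 + (228 + (7 + 11))) = -33*(√71 + (228 + 18)) = -33*(√71 + 246) = -33*(246 + √71) = -8118 - 33*√71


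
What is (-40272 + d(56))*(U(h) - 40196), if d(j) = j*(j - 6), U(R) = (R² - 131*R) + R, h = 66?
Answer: 1664506240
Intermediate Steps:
U(R) = R² - 130*R
d(j) = j*(-6 + j)
(-40272 + d(56))*(U(h) - 40196) = (-40272 + 56*(-6 + 56))*(66*(-130 + 66) - 40196) = (-40272 + 56*50)*(66*(-64) - 40196) = (-40272 + 2800)*(-4224 - 40196) = -37472*(-44420) = 1664506240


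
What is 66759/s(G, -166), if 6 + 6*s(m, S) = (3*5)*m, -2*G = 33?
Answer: -267036/169 ≈ -1580.1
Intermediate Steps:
G = -33/2 (G = -½*33 = -33/2 ≈ -16.500)
s(m, S) = -1 + 5*m/2 (s(m, S) = -1 + ((3*5)*m)/6 = -1 + (15*m)/6 = -1 + 5*m/2)
66759/s(G, -166) = 66759/(-1 + (5/2)*(-33/2)) = 66759/(-1 - 165/4) = 66759/(-169/4) = 66759*(-4/169) = -267036/169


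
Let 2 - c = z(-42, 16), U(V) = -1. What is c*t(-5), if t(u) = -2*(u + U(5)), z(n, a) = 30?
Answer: -336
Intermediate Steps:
t(u) = 2 - 2*u (t(u) = -2*(u - 1) = -2*(-1 + u) = 2 - 2*u)
c = -28 (c = 2 - 1*30 = 2 - 30 = -28)
c*t(-5) = -28*(2 - 2*(-5)) = -28*(2 + 10) = -28*12 = -336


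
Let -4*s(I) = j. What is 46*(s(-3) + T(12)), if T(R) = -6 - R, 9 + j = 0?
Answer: -1449/2 ≈ -724.50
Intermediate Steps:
j = -9 (j = -9 + 0 = -9)
s(I) = 9/4 (s(I) = -1/4*(-9) = 9/4)
46*(s(-3) + T(12)) = 46*(9/4 + (-6 - 1*12)) = 46*(9/4 + (-6 - 12)) = 46*(9/4 - 18) = 46*(-63/4) = -1449/2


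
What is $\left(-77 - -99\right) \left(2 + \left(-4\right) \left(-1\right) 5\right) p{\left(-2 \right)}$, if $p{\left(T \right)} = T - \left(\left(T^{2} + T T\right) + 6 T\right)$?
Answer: $968$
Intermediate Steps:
$p{\left(T \right)} = - 5 T - 2 T^{2}$ ($p{\left(T \right)} = T - \left(\left(T^{2} + T^{2}\right) + 6 T\right) = T - \left(2 T^{2} + 6 T\right) = - 5 T - 2 T^{2}$)
$\left(-77 - -99\right) \left(2 + \left(-4\right) \left(-1\right) 5\right) p{\left(-2 \right)} = \left(-77 - -99\right) \left(2 + \left(-4\right) \left(-1\right) 5\right) \left(\left(-1\right) \left(-2\right) \left(5 + 2 \left(-2\right)\right)\right) = \left(-77 + 99\right) \left(2 + 4 \cdot 5\right) \left(\left(-1\right) \left(-2\right) \left(5 - 4\right)\right) = 22 \left(2 + 20\right) \left(\left(-1\right) \left(-2\right) 1\right) = 22 \cdot 22 \cdot 2 = 484 \cdot 2 = 968$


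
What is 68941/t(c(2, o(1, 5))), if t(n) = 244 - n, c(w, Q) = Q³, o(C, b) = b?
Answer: 68941/119 ≈ 579.34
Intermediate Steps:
68941/t(c(2, o(1, 5))) = 68941/(244 - 1*5³) = 68941/(244 - 1*125) = 68941/(244 - 125) = 68941/119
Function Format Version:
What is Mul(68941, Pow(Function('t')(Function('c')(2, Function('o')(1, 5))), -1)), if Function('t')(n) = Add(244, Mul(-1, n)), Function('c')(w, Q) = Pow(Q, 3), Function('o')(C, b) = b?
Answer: Rational(68941, 119) ≈ 579.34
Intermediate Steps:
Mul(68941, Pow(Function('t')(Function('c')(2, Function('o')(1, 5))), -1)) = Mul(68941, Pow(Add(244, Mul(-1, Pow(5, 3))), -1)) = Mul(68941, Pow(Add(244, Mul(-1, 125)), -1)) = Mul(68941, Pow(Add(244, -125), -1)) = Mul(68941, Pow(119, -1)) = Mul(68941, Rational(1, 119)) = Rational(68941, 119)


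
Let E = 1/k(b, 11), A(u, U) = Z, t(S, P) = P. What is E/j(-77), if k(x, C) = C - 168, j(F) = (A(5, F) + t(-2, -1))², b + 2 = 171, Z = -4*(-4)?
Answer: -1/35325 ≈ -2.8309e-5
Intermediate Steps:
Z = 16
A(u, U) = 16
b = 169 (b = -2 + 171 = 169)
j(F) = 225 (j(F) = (16 - 1)² = 15² = 225)
k(x, C) = -168 + C
E = -1/157 (E = 1/(-168 + 11) = 1/(-157) = -1/157 ≈ -0.0063694)
E/j(-77) = -1/157/225 = -1/157*1/225 = -1/35325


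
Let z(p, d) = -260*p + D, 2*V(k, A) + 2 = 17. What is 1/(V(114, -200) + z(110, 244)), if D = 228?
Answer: -2/56729 ≈ -3.5255e-5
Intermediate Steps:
V(k, A) = 15/2 (V(k, A) = -1 + (1/2)*17 = -1 + 17/2 = 15/2)
z(p, d) = 228 - 260*p (z(p, d) = -260*p + 228 = 228 - 260*p)
1/(V(114, -200) + z(110, 244)) = 1/(15/2 + (228 - 260*110)) = 1/(15/2 + (228 - 28600)) = 1/(15/2 - 28372) = 1/(-56729/2) = -2/56729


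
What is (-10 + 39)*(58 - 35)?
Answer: 667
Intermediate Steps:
(-10 + 39)*(58 - 35) = 29*23 = 667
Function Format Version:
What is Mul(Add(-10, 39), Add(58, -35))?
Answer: 667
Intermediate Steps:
Mul(Add(-10, 39), Add(58, -35)) = Mul(29, 23) = 667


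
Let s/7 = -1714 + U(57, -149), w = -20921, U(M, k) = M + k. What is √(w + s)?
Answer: I*√33563 ≈ 183.2*I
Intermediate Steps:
s = -12642 (s = 7*(-1714 + (57 - 149)) = 7*(-1714 - 92) = 7*(-1806) = -12642)
√(w + s) = √(-20921 - 12642) = √(-33563) = I*√33563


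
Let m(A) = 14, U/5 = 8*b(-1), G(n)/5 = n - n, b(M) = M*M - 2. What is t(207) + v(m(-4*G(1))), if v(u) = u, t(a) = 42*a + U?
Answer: 8668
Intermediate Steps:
b(M) = -2 + M**2 (b(M) = M**2 - 2 = -2 + M**2)
G(n) = 0 (G(n) = 5*(n - n) = 5*0 = 0)
U = -40 (U = 5*(8*(-2 + (-1)**2)) = 5*(8*(-2 + 1)) = 5*(8*(-1)) = 5*(-8) = -40)
t(a) = -40 + 42*a (t(a) = 42*a - 40 = -40 + 42*a)
t(207) + v(m(-4*G(1))) = (-40 + 42*207) + 14 = (-40 + 8694) + 14 = 8654 + 14 = 8668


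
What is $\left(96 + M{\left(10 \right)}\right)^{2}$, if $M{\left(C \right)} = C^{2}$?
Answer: $38416$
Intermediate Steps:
$\left(96 + M{\left(10 \right)}\right)^{2} = \left(96 + 10^{2}\right)^{2} = \left(96 + 100\right)^{2} = 196^{2} = 38416$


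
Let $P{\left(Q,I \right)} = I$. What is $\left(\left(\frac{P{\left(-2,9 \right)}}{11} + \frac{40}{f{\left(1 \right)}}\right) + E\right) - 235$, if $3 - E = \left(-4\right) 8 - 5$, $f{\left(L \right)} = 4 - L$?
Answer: $- \frac{5968}{33} \approx -180.85$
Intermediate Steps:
$E = 40$ ($E = 3 - \left(\left(-4\right) 8 - 5\right) = 3 - \left(-32 - 5\right) = 3 - -37 = 3 + 37 = 40$)
$\left(\left(\frac{P{\left(-2,9 \right)}}{11} + \frac{40}{f{\left(1 \right)}}\right) + E\right) - 235 = \left(\left(\frac{9}{11} + \frac{40}{4 - 1}\right) + 40\right) - 235 = \left(\left(9 \cdot \frac{1}{11} + \frac{40}{4 - 1}\right) + 40\right) - 235 = \left(\left(\frac{9}{11} + \frac{40}{3}\right) + 40\right) - 235 = \left(\frac{467}{33} + 40\right) - 235 = \frac{1787}{33} - 235 = - \frac{5968}{33}$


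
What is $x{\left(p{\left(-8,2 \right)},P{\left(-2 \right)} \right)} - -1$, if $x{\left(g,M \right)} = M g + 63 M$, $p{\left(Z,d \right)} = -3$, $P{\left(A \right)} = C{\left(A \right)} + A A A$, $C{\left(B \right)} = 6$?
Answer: $-119$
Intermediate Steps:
$P{\left(A \right)} = 6 + A^{3}$ ($P{\left(A \right)} = 6 + A A A = 6 + A^{2} A = 6 + A^{3}$)
$x{\left(g,M \right)} = 63 M + M g$
$x{\left(p{\left(-8,2 \right)},P{\left(-2 \right)} \right)} - -1 = \left(6 + \left(-2\right)^{3}\right) \left(63 - 3\right) - -1 = \left(6 - 8\right) 60 + 1 = \left(-2\right) 60 + 1 = -120 + 1 = -119$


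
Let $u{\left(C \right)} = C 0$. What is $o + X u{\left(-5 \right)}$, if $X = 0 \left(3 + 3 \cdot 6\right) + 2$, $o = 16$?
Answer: $16$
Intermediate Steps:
$u{\left(C \right)} = 0$
$X = 2$ ($X = 0 \left(3 + 18\right) + 2 = 0 \cdot 21 + 2 = 0 + 2 = 2$)
$o + X u{\left(-5 \right)} = 16 + 2 \cdot 0 = 16 + 0 = 16$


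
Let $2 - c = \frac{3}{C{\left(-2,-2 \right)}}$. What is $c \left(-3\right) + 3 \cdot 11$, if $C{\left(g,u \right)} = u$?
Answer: $\frac{45}{2} \approx 22.5$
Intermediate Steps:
$c = \frac{7}{2}$ ($c = 2 - \frac{3}{-2} = 2 - 3 \left(- \frac{1}{2}\right) = 2 - - \frac{3}{2} = 2 + \frac{3}{2} = \frac{7}{2} \approx 3.5$)
$c \left(-3\right) + 3 \cdot 11 = \frac{7}{2} \left(-3\right) + 3 \cdot 11 = - \frac{21}{2} + 33 = \frac{45}{2}$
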